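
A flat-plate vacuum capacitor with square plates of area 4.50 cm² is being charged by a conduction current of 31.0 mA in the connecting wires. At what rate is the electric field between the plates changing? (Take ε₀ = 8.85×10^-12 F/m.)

Charge continuity gives I_d = I = 0.0310 A between the plates.
Since I_d = ε₀ A dE/dt, dE/dt = I_d/(ε₀A) = (0.0310)/((8.85×10^-12)(4.50×10^-4)) = 7.78×10^12 V/(m·s).

7.78×10^12 V/(m·s)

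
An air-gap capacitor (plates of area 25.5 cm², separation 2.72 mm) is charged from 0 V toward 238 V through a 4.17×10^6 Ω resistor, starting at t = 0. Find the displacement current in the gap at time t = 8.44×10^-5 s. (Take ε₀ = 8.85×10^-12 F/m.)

With C = ε₀A/d = (8.85×10^-12)(2.55×10^-3)/(2.72×10^-3) = 8.297×10^-12 F, the time constant is τ = RC = 3.460×10^-5 s, so t/τ = 2.439 and e^(−t/τ) = 0.08725.
I_d = I_cond = (V₀/R) e^(−t/τ) = (5.707×10^-5)(0.08725) = 4.98×10^-6 A.

4.98×10^-6 A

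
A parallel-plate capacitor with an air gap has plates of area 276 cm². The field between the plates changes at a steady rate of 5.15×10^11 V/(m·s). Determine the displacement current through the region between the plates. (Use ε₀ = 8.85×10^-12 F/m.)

0.126 A

The displacement current is ε₀ times dΦ_E/dt = ε₀ A dE/dt = (8.85×10^-12)(0.0276)(5.15×10^11) = 0.126 A.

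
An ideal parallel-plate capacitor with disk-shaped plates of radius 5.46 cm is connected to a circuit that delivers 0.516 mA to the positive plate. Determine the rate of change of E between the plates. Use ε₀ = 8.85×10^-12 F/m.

By continuity, I_d in the gap equals the 0.516 mA flowing in the wire.
Since I_d = ε₀ A dE/dt, dE/dt = I_d/(ε₀A) = (5.16×10^-4)/((8.85×10^-12)(9.366×10^-3)) = 6.23×10^9 V/(m·s).

6.23×10^9 V/(m·s)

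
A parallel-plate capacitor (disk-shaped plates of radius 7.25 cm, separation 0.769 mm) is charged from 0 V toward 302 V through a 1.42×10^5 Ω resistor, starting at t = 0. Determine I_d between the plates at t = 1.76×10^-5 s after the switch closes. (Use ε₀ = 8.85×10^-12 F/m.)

1.11×10^-3 A

With C = ε₀A/d = (8.85×10^-12)(0.01651)/(7.69×10^-4) = 1.900×10^-10 F, the time constant is τ = RC = 2.698×10^-5 s, so t/τ = 0.6523 and e^(−t/τ) = 0.5208.
I_d = I_cond = (V₀/R) e^(−t/τ) = (2.127×10^-3)(0.5208) = 1.11×10^-3 A.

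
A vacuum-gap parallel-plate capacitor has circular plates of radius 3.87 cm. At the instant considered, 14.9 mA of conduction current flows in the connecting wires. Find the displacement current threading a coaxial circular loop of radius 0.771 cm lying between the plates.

5.91×10^-4 A

No conduction current crosses the gap, so I_d there equals the 0.0149 A in the leads.
The field is uniform, so I_d,enc = I_d (r/R)² = (0.0149)(0.771/3.87)² = 5.91×10^-4 A.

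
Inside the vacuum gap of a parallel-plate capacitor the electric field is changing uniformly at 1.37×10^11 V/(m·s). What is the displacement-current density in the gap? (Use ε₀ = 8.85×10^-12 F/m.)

The displacement-current density is ε₀ ∂E/∂t = (8.85×10^-12)(1.37×10^11) = 1.21 A/m².

1.21 A/m²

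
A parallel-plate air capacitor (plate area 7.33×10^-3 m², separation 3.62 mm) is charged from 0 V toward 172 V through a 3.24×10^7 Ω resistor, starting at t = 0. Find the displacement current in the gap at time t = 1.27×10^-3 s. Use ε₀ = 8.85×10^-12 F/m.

With C = ε₀A/d = (8.85×10^-12)(7.33×10^-3)/(3.62×10^-3) = 1.792×10^-11 F, the time constant is τ = RC = 5.806×10^-4 s, so t/τ = 2.187 and e^(−t/τ) = 0.1123.
I_d = I_cond = (V₀/R) e^(−t/τ) = (5.309×10^-6)(0.1123) = 5.96×10^-7 A.

5.96×10^-7 A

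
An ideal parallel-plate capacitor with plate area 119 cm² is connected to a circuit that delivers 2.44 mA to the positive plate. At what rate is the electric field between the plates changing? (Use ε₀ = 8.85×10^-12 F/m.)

2.32×10^10 V/(m·s)

By continuity, I_d in the gap equals the 2.44 mA flowing in the wire.
Then dE/dt = I_d/(ε₀A) = 2.32×10^10 V/(m·s).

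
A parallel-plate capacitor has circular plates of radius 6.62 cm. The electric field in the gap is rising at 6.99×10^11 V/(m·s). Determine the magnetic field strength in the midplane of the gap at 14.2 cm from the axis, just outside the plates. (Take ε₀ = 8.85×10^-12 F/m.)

Through the whole plate area (πR² = 0.01377 m²), I_d = ε₀ πR² dE/dt = 0.08518 A.
For r ≥ R the full I_d is enclosed: B = μ₀ I_d/(2πr) = (4π×10^-7)(0.08518)/(2π·0.142) = 1.20×10^-7 T.

1.20×10^-7 T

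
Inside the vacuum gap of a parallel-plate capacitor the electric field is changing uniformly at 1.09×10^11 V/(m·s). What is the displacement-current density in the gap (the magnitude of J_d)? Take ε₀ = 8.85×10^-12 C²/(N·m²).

0.965 A/m²

The displacement-current density is ε₀ ∂E/∂t = (8.85×10^-12)(1.09×10^11) = 0.965 A/m².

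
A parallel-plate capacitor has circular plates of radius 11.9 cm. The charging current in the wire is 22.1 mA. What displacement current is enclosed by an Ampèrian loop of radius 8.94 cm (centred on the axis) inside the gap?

Between the plates the displacement current equals the wire current: I_d = 22.1 mA = 0.0221 A.
The field is uniform, so I_d,enc = I_d (r/R)² = (0.0221)(8.94/11.9)² = 0.0125 A.

0.0125 A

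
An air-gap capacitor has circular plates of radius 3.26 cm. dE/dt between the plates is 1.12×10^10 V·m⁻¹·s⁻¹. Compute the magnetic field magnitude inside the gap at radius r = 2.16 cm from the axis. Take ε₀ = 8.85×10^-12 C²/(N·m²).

1.35×10^-9 T

I_d = ε₀ dΦ_E/dt = ε₀ πR² (dE/dt) = (8.85×10^-12)(3.339×10^-3)(1.12×10^10) = 3.310×10^-4 A through the full plate area.
For r < R the Ampère–Maxwell law gives B(2πr) = μ₀ I_d (r²/R²), so B = μ₀ I_d r/(2πR²) = (4π×10^-7)(3.310×10^-4)(0.0216)/(2π·0.0326²) = 1.35×10^-9 T.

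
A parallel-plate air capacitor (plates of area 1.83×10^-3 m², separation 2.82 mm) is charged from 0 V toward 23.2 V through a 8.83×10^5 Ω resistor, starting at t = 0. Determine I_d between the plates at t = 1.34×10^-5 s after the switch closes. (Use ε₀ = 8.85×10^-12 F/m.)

1.87×10^-6 A

C = ε₀A/d = (8.85×10^-12)(1.83×10^-3)/(2.82×10^-3) = 5.743×10^-12 F, so τ = RC = 5.071×10^-6 s.
The conduction current is I(t) = (V₀/R) e^(−t/τ), and the displacement current between the plates equals it.
t/τ = 2.642; I_d = (23.2/8.83×10^5) · e^(−2.642) = (2.627×10^-5)(0.07122) = 1.87×10^-6 A.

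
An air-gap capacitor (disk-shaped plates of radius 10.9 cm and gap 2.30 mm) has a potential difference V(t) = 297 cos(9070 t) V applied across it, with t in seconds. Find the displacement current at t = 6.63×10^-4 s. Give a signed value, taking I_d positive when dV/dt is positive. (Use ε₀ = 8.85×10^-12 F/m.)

1.03×10^-4 A

dV/dt = (297)(9070)·−sin(6.01341) = 7.179×10^5 V/s.
I_d = C dV/dt with C = ε₀A/d = (8.85×10^-12)(0.03733)/(2.30×10^-3) = 1.436×10^-10 F, so I_d = (1.436×10^-10)(7.179×10^5) = 1.03×10^-4 A.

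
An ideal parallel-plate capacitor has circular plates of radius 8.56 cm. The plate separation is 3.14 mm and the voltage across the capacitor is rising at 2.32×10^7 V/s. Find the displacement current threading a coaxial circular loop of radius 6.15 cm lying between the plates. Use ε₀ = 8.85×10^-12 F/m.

7.77×10^-4 A

With E = V/d, dE/dt = 7.389×10^9 V/(m·s) and πR² = 0.02302 m², giving I_d = ε₀ πR² dE/dt = 1.505×10^-3 A.
The field is uniform, so I_d,enc = I_d (r/R)² = (1.505×10^-3)(6.15/8.56)² = 7.77×10^-4 A.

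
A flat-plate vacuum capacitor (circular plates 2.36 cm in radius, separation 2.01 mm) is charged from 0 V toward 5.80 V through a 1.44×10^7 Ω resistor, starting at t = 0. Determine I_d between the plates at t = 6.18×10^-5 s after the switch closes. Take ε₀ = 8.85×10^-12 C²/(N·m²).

C = ε₀A/d = (8.85×10^-12)(1.750×10^-3)/(2.01×10^-3) = 7.705×10^-12 F, so τ = RC = 1.110×10^-4 s.
The conduction current is I(t) = (V₀/R) e^(−t/τ), and the displacement current between the plates equals it.
t/τ = 0.5568; I_d = (5.80/1.44×10^7) · e^(−0.5568) = (4.028×10^-7)(0.5730) = 2.31×10^-7 A.

2.31×10^-7 A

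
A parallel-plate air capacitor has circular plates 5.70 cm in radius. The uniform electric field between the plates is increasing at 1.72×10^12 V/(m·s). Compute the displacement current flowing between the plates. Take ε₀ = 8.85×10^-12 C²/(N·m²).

The displacement current is ε₀ times dΦ_E/dt = ε₀ A dE/dt = (8.85×10^-12)(0.01021)(1.72×10^12) = 0.155 A.

0.155 A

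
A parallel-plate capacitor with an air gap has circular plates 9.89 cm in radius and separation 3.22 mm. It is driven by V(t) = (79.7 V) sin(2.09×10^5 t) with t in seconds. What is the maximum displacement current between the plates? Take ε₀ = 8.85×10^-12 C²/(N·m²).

The displacement current equals the conduction current C dV/dt, which peaks at C V₀ ω.
With C = ε₀A/d = (8.85×10^-12)(0.03073)/(3.22×10^-3) = 8.446×10^-11 F and ω = 2.09×10^5 rad/s, I_d,max = (8.446×10^-11)(79.7)(2.09×10^5) = 1.41×10^-3 A.

1.41×10^-3 A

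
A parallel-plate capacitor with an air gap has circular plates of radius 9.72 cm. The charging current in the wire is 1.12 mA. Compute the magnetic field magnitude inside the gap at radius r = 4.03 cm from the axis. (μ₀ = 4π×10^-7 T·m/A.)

By continuity the displacement current in the gap matches the conduction current: I_d = 1.12×10^-3 A.
For r < R the Ampère–Maxwell law gives B(2πr) = μ₀ I_d (r²/R²), so B = μ₀ I_d r/(2πR²) = (4π×10^-7)(1.12×10^-3)(0.0403)/(2π·0.0972²) = 9.55×10^-10 T.

9.55×10^-10 T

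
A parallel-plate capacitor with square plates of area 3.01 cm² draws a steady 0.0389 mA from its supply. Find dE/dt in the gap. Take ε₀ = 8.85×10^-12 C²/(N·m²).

The displacement current between the plates equals the conduction current, I_d = 0.0389 mA.
Then dE/dt = I_d/(ε₀A) = 1.46×10^10 V/(m·s).

1.46×10^10 V/(m·s)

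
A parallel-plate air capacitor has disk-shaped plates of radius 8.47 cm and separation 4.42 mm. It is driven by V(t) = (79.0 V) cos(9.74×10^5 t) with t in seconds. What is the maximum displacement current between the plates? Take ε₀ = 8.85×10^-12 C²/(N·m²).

3.47×10^-3 A

C = ε₀A/d = (8.85×10^-12)(0.02254)/(4.42×10^-3) = 4.513×10^-11 F; ω = 9.74×10^5 rad/s.
I_d = C dV/dt, so |I_d|_max = C V₀ ω = (4.513×10^-11)(79.0)(9.74×10^5) = 3.47×10^-3 A.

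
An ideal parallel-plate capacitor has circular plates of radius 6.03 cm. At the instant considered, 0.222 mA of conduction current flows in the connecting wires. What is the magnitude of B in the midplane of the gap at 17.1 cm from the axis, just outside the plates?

2.60×10^-10 T

No conduction current crosses the gap, so I_d there equals the 2.22×10^-4 A in the leads.
With r > R the enclosed displacement current is the full I_d; B = μ₀ I_d / (2πr) = 2.60×10^-10 T.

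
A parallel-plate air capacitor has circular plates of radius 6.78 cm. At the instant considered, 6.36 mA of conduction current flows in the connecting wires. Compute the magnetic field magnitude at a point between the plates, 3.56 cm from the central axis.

By continuity the displacement current in the gap matches the conduction current: I_d = 6.36×10^-3 A.
An Ampèrian loop of radius r encloses a fraction (r/R)² of I_d. Then B·2πr = μ₀ I_d (r/R)², giving B = μ₀ I_d r/(2πR²) = 9.85×10^-9 T.

9.85×10^-9 T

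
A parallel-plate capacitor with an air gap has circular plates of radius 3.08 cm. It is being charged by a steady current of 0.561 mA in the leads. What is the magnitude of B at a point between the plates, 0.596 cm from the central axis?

Between the plates the displacement current equals the wire current: I_d = 0.561 mA = 5.61×10^-4 A.
For r < R the Ampère–Maxwell law gives B(2πr) = μ₀ I_d (r²/R²), so B = μ₀ I_d r/(2πR²) = (4π×10^-7)(5.61×10^-4)(5.96×10^-3)/(2π·0.0308²) = 7.05×10^-10 T.

7.05×10^-10 T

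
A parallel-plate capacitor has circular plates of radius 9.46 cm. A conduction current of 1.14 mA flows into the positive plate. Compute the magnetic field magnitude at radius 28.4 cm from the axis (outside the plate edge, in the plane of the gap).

By continuity the displacement current in the gap matches the conduction current: I_d = 1.14×10^-3 A.
With r > R the enclosed displacement current is the full I_d; B = μ₀ I_d / (2πr) = 8.03×10^-10 T.

8.03×10^-10 T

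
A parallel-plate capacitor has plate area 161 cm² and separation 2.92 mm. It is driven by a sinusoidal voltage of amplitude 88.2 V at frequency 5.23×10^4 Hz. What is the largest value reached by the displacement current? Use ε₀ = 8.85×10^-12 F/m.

The displacement current equals the conduction current C dV/dt, which peaks at C V₀ ω.
With C = ε₀A/d = (8.85×10^-12)(0.0161)/(2.92×10^-3) = 4.880×10^-11 F and ω = 2πf = 3.286×10^5 rad/s, I_d,max = (4.880×10^-11)(88.2)(3.286×10^5) = 1.41×10^-3 A.

1.41×10^-3 A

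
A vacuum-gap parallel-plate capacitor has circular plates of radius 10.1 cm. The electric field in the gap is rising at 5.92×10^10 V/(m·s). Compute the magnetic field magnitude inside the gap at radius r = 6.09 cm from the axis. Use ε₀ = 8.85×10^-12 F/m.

2.00×10^-8 T

Total displacement current: I_d = ε₀(πR²)(dE/dt) = (8.85×10^-12)(0.03205)(5.92×10^10) = 0.01679 A.
For r < R the Ampère–Maxwell law gives B(2πr) = μ₀ I_d (r²/R²), so B = μ₀ I_d r/(2πR²) = (4π×10^-7)(0.01679)(0.0609)/(2π·0.101²) = 2.00×10^-8 T.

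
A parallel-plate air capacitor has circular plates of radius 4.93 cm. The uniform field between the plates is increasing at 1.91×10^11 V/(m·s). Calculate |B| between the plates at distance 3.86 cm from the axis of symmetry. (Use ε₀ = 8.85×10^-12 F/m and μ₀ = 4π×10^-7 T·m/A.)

Through the whole plate area (πR² = 7.636×10^-3 m²), I_d = ε₀ πR² dE/dt = 0.01291 A.
For r < R the Ampère–Maxwell law gives B(2πr) = μ₀ I_d (r²/R²), so B = μ₀ I_d r/(2πR²) = (4π×10^-7)(0.01291)(0.0386)/(2π·0.0493²) = 4.10×10^-8 T.

4.10×10^-8 T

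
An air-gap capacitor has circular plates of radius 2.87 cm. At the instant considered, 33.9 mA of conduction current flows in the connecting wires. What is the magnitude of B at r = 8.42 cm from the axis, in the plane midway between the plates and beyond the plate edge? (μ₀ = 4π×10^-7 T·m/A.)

By continuity the displacement current in the gap matches the conduction current: I_d = 0.0339 A.
Outside the plates the loop encloses all of I_d, so B·2πr = μ₀ I_d and B = 8.05×10^-8 T.

8.05×10^-8 T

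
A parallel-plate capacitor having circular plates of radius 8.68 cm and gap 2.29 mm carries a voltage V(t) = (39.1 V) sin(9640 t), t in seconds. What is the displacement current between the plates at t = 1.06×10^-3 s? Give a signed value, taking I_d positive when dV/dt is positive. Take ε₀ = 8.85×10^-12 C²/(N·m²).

dE/dt = (V₀ω/d)·cos(ωt) with ωt = 10.2184 rad: (39.1)(9640)(-0.7013)/(2.29×10^-3) = -1.154×10^8 V/(m·s).
I_d = ε₀ A dE/dt = (8.85×10^-12)(0.02367)(-1.154×10^8) = -2.42×10^-5 A.

-2.42×10^-5 A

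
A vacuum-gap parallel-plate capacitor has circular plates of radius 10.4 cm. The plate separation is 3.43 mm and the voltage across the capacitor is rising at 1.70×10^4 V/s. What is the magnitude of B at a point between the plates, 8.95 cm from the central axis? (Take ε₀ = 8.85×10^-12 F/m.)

I_d = C dV/dt with C = ε₀πR²/d = 8.767×10^-11 F, so I_d = (8.767×10^-11)(1.70×10^4) = 1.490×10^-6 A.
An Ampèrian loop of radius r encloses a fraction (r/R)² of I_d. Then B·2πr = μ₀ I_d (r/R)², giving B = μ₀ I_d r/(2πR²) = 2.47×10^-12 T.

2.47×10^-12 T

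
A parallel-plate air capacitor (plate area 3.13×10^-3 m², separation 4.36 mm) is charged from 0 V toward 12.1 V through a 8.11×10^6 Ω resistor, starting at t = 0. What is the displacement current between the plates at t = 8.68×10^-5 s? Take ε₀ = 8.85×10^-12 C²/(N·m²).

With C = ε₀A/d = (8.85×10^-12)(3.13×10^-3)/(4.36×10^-3) = 6.353×10^-12 F, the time constant is τ = RC = 5.152×10^-5 s, so t/τ = 1.685 and e^(−t/τ) = 0.1854.
I_d = I_cond = (V₀/R) e^(−t/τ) = (1.492×10^-6)(0.1854) = 2.77×10^-7 A.

2.77×10^-7 A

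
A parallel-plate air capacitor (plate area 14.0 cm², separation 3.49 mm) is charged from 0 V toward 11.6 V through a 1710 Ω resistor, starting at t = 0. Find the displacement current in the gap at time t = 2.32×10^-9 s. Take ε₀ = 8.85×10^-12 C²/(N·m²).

C = ε₀A/d = (8.85×10^-12)(1.40×10^-3)/(3.49×10^-3) = 3.550×10^-12 F and τ = RC = 6.070×10^-9 s. I_d in the gap equals the RC charging current.
I_d(t) = (V₀/R) e^(−t/τ) = 6.784×10^-3 · e^(−0.3822) = 4.63×10^-3 A.

4.63×10^-3 A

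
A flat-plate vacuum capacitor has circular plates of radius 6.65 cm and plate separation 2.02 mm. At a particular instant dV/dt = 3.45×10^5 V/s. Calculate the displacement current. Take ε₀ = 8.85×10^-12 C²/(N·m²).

2.10×10^-5 A

The displacement current equals the charging current C dV/dt. With C = ε₀A/d = (8.85×10^-12)(0.01389)/(2.02×10^-3) = 6.085×10^-11 F, I_d = (6.085×10^-11)(3.45×10^5) = 2.10×10^-5 A.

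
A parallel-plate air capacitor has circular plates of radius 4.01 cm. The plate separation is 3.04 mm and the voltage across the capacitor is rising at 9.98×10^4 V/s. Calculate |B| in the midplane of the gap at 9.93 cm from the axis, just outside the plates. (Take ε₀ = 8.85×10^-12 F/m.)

I_d = C dV/dt with C = ε₀πR²/d = 1.471×10^-11 F, so I_d = (1.471×10^-11)(9.98×10^4) = 1.468×10^-6 A.
Outside the plates the loop encloses all of I_d, so B·2πr = μ₀ I_d and B = 2.96×10^-12 T.

2.96×10^-12 T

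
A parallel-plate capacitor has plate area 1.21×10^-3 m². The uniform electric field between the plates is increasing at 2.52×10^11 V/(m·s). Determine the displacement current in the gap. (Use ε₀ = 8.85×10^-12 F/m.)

2.70×10^-3 A

I_d = ε₀ A (dE/dt) = (8.85×10^-12)(1.21×10^-3 m²)(2.52×10^11) = 2.70×10^-3 A.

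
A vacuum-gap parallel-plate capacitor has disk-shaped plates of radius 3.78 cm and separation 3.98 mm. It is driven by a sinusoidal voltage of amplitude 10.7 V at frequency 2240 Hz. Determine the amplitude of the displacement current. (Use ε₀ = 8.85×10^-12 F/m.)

(dE/dt)_max = V₀ω/d = 3.783×10^7 V/(m·s); ω = 2πf = 1.407×10^4 rad/s.
I_d,max = ε₀ A (dE/dt)_max = (8.85×10^-12)(4.489×10^-3)(3.783×10^7) = 1.50×10^-6 A.

1.50×10^-6 A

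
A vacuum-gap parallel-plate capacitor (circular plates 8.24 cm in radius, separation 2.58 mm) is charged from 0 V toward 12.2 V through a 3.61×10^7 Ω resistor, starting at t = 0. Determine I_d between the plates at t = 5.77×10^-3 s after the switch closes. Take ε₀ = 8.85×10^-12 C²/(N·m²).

3.80×10^-8 A

C = ε₀A/d = (8.85×10^-12)(0.02133)/(2.58×10^-3) = 7.317×10^-11 F, so τ = RC = 2.641×10^-3 s.
The conduction current is I(t) = (V₀/R) e^(−t/τ), and the displacement current between the plates equals it.
t/τ = 2.185; I_d = (12.2/3.61×10^7) · e^(−2.185) = (3.380×10^-7)(0.1125) = 3.80×10^-8 A.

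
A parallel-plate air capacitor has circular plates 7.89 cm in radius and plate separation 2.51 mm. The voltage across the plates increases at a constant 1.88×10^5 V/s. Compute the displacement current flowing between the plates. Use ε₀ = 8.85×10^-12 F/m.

1.30×10^-5 A

The field between the plates is E = V/d, so dE/dt = (1.88×10^5)/(2.51×10^-3 m) = 7.490×10^7 V/(m·s).
I_d = ε₀ A (dE/dt) = (8.85×10^-12)(0.01956)(7.490×10^7) = 1.30×10^-5 A.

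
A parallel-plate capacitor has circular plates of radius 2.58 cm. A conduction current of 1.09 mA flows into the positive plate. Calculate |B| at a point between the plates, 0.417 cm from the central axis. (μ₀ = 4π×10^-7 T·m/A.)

No conduction current crosses the gap, so I_d there equals the 1.09×10^-3 A in the leads.
An Ampèrian loop of radius r encloses a fraction (r/R)² of I_d. Then B·2πr = μ₀ I_d (r/R)², giving B = μ₀ I_d r/(2πR²) = 1.37×10^-9 T.

1.37×10^-9 T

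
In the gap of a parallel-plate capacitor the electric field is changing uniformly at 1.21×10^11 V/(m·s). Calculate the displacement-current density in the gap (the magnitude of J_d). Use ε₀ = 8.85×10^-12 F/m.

1.07 A/m²

J_d = ε₀ dE/dt = (8.85×10^-12)(1.21×10^11) = 1.07 A/m².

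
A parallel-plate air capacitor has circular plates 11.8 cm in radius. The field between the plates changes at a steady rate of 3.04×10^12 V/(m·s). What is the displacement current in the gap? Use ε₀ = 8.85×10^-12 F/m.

1.18 A

The displacement current is ε₀ times dΦ_E/dt = ε₀ A dE/dt = (8.85×10^-12)(0.04374)(3.04×10^12) = 1.18 A.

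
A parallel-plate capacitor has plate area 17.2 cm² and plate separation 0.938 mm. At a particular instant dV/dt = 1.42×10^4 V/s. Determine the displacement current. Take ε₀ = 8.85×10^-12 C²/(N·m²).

2.30×10^-7 A

E = V/d so dE/dt = (dV/dt)/d = 1.514×10^7 V/(m·s), and I_d = ε₀ A dE/dt = (8.85×10^-12)(1.72×10^-3)(1.514×10^7) = 2.30×10^-7 A.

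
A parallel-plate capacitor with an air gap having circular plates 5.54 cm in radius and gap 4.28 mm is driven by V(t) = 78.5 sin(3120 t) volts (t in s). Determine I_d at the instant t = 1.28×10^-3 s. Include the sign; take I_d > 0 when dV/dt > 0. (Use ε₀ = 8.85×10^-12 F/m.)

dV/dt = (78.5)(3120)·cos(3.9936) = -1.613×10^5 V/s.
I_d = C dV/dt with C = ε₀A/d = (8.85×10^-12)(9.642×10^-3)/(4.28×10^-3) = 1.994×10^-11 F, so I_d = (1.994×10^-11)(-1.613×10^5) = -3.22×10^-6 A.

-3.22×10^-6 A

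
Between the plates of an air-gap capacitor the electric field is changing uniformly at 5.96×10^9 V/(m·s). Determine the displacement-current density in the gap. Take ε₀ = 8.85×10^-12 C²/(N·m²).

J_d = ε₀ ∂E/∂t, so J_d = 0.0527 A/m².

0.0527 A/m²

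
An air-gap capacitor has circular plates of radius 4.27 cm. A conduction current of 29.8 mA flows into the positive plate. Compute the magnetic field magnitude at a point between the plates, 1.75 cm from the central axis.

Between the plates the displacement current equals the wire current: I_d = 29.8 mA = 0.0298 A.
An Ampèrian loop of radius r encloses a fraction (r/R)² of I_d. Then B·2πr = μ₀ I_d (r/R)², giving B = μ₀ I_d r/(2πR²) = 5.72×10^-8 T.

5.72×10^-8 T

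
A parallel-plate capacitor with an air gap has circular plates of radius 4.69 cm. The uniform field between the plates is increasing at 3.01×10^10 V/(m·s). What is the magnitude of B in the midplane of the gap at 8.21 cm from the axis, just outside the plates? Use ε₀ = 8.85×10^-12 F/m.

I_d = ε₀ dΦ_E/dt = ε₀ πR² (dE/dt) = (8.85×10^-12)(6.910×10^-3)(3.01×10^10) = 1.841×10^-3 A through the full plate area.
Outside the plates the loop encloses all of I_d, so B·2πr = μ₀ I_d and B = 4.48×10^-9 T.

4.48×10^-9 T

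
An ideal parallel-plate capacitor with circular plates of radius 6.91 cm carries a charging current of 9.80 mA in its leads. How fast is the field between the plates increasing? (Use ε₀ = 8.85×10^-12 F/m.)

Charge continuity gives I_d = I = 9.80×10^-3 A between the plates.
Since I_d = ε₀ A dE/dt, dE/dt = I_d/(ε₀A) = (9.80×10^-3)/((8.85×10^-12)(0.01500)) = 7.38×10^10 V/(m·s).

7.38×10^10 V/(m·s)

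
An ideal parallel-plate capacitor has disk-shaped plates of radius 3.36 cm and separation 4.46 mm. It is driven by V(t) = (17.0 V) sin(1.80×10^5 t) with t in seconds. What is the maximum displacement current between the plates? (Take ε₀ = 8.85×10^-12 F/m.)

C = ε₀A/d = (8.85×10^-12)(3.547×10^-3)/(4.46×10^-3) = 7.038×10^-12 F; ω = 1.80×10^5 rad/s.
I_d = C dV/dt, so |I_d|_max = C V₀ ω = (7.038×10^-12)(17.0)(1.80×10^5) = 2.15×10^-5 A.

2.15×10^-5 A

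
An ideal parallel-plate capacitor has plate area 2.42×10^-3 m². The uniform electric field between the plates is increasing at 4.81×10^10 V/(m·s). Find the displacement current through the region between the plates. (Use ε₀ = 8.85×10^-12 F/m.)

With a uniform field, Φ_E = EA, so I_d = ε₀ A dE/dt = 1.03×10^-3 A.

1.03×10^-3 A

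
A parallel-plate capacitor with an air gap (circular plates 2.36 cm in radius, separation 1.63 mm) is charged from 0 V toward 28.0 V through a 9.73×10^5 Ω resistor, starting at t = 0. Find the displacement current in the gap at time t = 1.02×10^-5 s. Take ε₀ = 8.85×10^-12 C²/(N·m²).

9.55×10^-6 A

C = ε₀A/d = (8.85×10^-12)(1.750×10^-3)/(1.63×10^-3) = 9.502×10^-12 F, so τ = RC = 9.245×10^-6 s.
The conduction current is I(t) = (V₀/R) e^(−t/τ), and the displacement current between the plates equals it.
t/τ = 1.103; I_d = (28.0/9.73×10^5) · e^(−1.103) = (2.878×10^-5)(0.3319) = 9.55×10^-6 A.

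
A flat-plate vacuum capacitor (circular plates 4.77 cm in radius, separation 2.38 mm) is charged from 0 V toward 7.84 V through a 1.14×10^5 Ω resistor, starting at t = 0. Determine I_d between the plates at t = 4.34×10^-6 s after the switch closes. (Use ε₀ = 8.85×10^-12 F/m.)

C = ε₀A/d = (8.85×10^-12)(7.148×10^-3)/(2.38×10^-3) = 2.658×10^-11 F, so τ = RC = 3.030×10^-6 s.
The conduction current is I(t) = (V₀/R) e^(−t/τ), and the displacement current between the plates equals it.
t/τ = 1.432; I_d = (7.84/1.14×10^5) · e^(−1.432) = (6.877×10^-5)(0.2388) = 1.64×10^-5 A.

1.64×10^-5 A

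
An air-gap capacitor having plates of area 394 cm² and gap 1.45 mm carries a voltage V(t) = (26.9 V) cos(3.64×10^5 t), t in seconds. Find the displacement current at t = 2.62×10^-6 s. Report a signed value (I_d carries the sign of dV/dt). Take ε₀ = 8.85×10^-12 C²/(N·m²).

-1.92×10^-3 A

dV/dt = (26.9)(3.64×10^5)·−sin(0.95368) = -7.986×10^6 V/s.
I_d = C dV/dt with C = ε₀A/d = (8.85×10^-12)(0.0394)/(1.45×10^-3) = 2.405×10^-10 F, so I_d = (2.405×10^-10)(-7.986×10^6) = -1.92×10^-3 A.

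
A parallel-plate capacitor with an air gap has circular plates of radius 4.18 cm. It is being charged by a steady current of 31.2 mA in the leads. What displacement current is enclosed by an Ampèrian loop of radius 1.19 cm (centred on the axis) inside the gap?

Between the plates the displacement current equals the wire current: I_d = 31.2 mA = 0.0312 A.
The field is uniform, so I_d,enc = I_d (r/R)² = (0.0312)(1.19/4.18)² = 2.53×10^-3 A.

2.53×10^-3 A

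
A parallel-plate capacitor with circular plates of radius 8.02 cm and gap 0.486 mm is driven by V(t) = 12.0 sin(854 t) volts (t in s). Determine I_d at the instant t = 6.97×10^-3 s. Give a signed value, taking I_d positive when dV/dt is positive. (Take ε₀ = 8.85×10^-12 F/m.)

dV/dt = (12.0)(854)·cos(5.95238) = 9692 V/s.
I_d = C dV/dt with C = ε₀A/d = (8.85×10^-12)(0.02021)/(4.86×10^-4) = 3.680×10^-10 F, so I_d = (3.680×10^-10)(9692) = 3.57×10^-6 A.

3.57×10^-6 A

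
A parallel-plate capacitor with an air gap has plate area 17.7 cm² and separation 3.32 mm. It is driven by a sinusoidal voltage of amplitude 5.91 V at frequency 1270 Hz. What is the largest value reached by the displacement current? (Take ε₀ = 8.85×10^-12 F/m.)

(dE/dt)_max = V₀ω/d = 1.421×10^7 V/(m·s); ω = 2πf = 7980 rad/s.
I_d,max = ε₀ A (dE/dt)_max = (8.85×10^-12)(1.77×10^-3)(1.421×10^7) = 2.23×10^-7 A.

2.23×10^-7 A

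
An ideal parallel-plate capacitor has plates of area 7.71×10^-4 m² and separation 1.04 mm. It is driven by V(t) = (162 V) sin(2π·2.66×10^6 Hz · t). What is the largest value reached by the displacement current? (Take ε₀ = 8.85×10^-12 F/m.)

C = ε₀A/d = (8.85×10^-12)(7.71×10^-4)/(1.04×10^-3) = 6.561×10^-12 F; ω = 2πf = 1.671×10^7 rad/s.
I_d = C dV/dt, so |I_d|_max = C V₀ ω = (6.561×10^-12)(162)(1.671×10^7) = 0.0178 A.

0.0178 A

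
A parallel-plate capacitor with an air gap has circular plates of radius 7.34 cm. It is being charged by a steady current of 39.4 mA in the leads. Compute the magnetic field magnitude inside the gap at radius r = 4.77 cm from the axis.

6.98×10^-8 T

By continuity the displacement current in the gap matches the conduction current: I_d = 0.0394 A.
An Ampèrian loop of radius r encloses a fraction (r/R)² of I_d. Then B·2πr = μ₀ I_d (r/R)², giving B = μ₀ I_d r/(2πR²) = 6.98×10^-8 T.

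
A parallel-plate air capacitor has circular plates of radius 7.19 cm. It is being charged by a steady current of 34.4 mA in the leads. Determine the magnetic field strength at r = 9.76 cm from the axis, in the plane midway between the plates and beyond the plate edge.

Between the plates the displacement current equals the wire current: I_d = 34.4 mA = 0.0344 A.
Outside the plates the loop encloses all of I_d, so B·2πr = μ₀ I_d and B = 7.05×10^-8 T.

7.05×10^-8 T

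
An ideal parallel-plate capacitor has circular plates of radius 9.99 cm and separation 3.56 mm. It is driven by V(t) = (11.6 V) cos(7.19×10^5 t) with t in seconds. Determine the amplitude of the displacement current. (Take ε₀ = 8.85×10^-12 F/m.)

(dE/dt)_max = V₀ω/d = 2.343×10^9 V/(m·s); ω = 7.19×10^5 rad/s.
I_d,max = ε₀ A (dE/dt)_max = (8.85×10^-12)(0.03135)(2.343×10^9) = 6.50×10^-4 A.

6.50×10^-4 A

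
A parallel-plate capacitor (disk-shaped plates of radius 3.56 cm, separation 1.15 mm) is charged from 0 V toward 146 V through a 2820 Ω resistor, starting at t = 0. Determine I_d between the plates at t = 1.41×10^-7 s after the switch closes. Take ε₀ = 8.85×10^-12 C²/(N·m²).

With C = ε₀A/d = (8.85×10^-12)(3.982×10^-3)/(1.15×10^-3) = 3.064×10^-11 F, the time constant is τ = RC = 8.640×10^-8 s, so t/τ = 1.632 and e^(−t/τ) = 0.1955.
I_d = I_cond = (V₀/R) e^(−t/τ) = (0.05177)(0.1955) = 0.0101 A.

0.0101 A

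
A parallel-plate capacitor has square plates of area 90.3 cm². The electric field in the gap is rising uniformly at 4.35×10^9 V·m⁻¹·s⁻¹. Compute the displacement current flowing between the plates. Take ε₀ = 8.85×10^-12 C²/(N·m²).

The displacement current is ε₀ times dΦ_E/dt = ε₀ A dE/dt = (8.85×10^-12)(9.03×10^-3)(4.35×10^9) = 3.48×10^-4 A.

3.48×10^-4 A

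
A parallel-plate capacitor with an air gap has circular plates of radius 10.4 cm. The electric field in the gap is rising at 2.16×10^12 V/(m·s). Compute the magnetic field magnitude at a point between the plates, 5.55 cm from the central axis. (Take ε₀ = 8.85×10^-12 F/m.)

Total displacement current: I_d = ε₀(πR²)(dE/dt) = (8.85×10^-12)(0.03398)(2.16×10^12) = 0.6496 A.
An Ampèrian loop of radius r encloses a fraction (r/R)² of I_d. Then B·2πr = μ₀ I_d (r/R)², giving B = μ₀ I_d r/(2πR²) = 6.67×10^-7 T.

6.67×10^-7 T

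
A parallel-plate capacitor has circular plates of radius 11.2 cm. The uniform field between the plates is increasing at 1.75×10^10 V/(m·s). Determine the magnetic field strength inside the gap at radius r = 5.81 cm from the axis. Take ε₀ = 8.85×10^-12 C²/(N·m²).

5.65×10^-9 T

I_d = ε₀ dΦ_E/dt = ε₀ πR² (dE/dt) = (8.85×10^-12)(0.03941)(1.75×10^10) = 6.104×10^-3 A through the full plate area.
An Ampèrian loop of radius r encloses a fraction (r/R)² of I_d. Then B·2πr = μ₀ I_d (r/R)², giving B = μ₀ I_d r/(2πR²) = 5.65×10^-9 T.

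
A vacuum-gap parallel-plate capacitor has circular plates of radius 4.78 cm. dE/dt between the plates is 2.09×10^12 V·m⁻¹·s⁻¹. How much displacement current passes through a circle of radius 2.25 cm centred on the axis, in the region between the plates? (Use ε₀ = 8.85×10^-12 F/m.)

0.0294 A

Through the whole plate area (πR² = 7.178×10^-3 m²), I_d = ε₀ πR² dE/dt = 0.1328 A.
The field is uniform, so I_d,enc = I_d (r/R)² = (0.1328)(2.25/4.78)² = 0.0294 A.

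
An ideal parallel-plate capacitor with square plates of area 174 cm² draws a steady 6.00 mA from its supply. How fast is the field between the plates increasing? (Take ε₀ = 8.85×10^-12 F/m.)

By continuity, I_d in the gap equals the 6.00 mA flowing in the wire.
Since I_d = ε₀ A dE/dt, dE/dt = I_d/(ε₀A) = (6.00×10^-3)/((8.85×10^-12)(0.0174)) = 3.90×10^10 V/(m·s).

3.90×10^10 V/(m·s)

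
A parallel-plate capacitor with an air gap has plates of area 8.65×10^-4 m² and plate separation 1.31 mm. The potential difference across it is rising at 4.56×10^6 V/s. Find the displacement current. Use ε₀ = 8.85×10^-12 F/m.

2.66×10^-5 A

The field between the plates is E = V/d, so dE/dt = (4.56×10^6)/(1.31×10^-3 m) = 3.481×10^9 V/(m·s).
I_d = ε₀ A (dE/dt) = (8.85×10^-12)(8.65×10^-4)(3.481×10^9) = 2.66×10^-5 A.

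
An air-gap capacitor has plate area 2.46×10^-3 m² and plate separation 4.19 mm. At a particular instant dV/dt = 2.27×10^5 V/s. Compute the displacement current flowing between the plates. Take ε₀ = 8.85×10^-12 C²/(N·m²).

1.18×10^-6 A

E = V/d so dE/dt = (dV/dt)/d = 5.418×10^7 V/(m·s), and I_d = ε₀ A dE/dt = (8.85×10^-12)(2.46×10^-3)(5.418×10^7) = 1.18×10^-6 A.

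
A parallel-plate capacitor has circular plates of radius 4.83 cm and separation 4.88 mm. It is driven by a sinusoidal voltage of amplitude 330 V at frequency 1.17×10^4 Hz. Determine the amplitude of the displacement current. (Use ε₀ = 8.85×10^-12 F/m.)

C = ε₀A/d = (8.85×10^-12)(7.329×10^-3)/(4.88×10^-3) = 1.329×10^-11 F; ω = 2πf = 7.351×10^4 rad/s.
I_d = C dV/dt, so |I_d|_max = C V₀ ω = (1.329×10^-11)(330)(7.351×10^4) = 3.22×10^-4 A.

3.22×10^-4 A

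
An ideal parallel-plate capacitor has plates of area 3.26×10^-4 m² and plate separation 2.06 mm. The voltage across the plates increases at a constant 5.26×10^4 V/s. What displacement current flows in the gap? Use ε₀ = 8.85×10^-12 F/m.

The displacement current equals the charging current C dV/dt. With C = ε₀A/d = (8.85×10^-12)(3.26×10^-4)/(2.06×10^-3) = 1.401×10^-12 F, I_d = (1.401×10^-12)(5.26×10^4) = 7.37×10^-8 A.

7.37×10^-8 A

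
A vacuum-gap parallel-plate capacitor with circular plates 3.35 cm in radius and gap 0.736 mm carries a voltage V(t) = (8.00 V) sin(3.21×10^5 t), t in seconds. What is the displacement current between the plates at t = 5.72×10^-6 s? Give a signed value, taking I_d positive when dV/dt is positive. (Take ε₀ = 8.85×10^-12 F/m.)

dE/dt = (V₀ω/d)·cos(ωt) with ωt = 1.83612 rad: (8.00)(3.21×10^5)(-0.2622)/(7.36×10^-4) = -9.148×10^8 V/(m·s).
I_d = ε₀ A dE/dt = (8.85×10^-12)(3.526×10^-3)(-9.148×10^8) = -2.85×10^-5 A.

-2.85×10^-5 A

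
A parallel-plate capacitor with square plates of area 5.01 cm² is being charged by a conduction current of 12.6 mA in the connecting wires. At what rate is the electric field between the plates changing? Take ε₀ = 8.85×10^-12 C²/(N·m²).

The displacement current between the plates equals the conduction current, I_d = 12.6 mA.
Then dE/dt = I_d/(ε₀A) = 2.84×10^12 V/(m·s).

2.84×10^12 V/(m·s)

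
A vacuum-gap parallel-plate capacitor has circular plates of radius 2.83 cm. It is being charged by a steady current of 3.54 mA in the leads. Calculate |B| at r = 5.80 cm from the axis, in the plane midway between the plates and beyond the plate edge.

1.22×10^-8 T

Between the plates the displacement current equals the wire current: I_d = 3.54 mA = 3.54×10^-3 A.
Outside the plates the loop encloses all of I_d, so B·2πr = μ₀ I_d and B = 1.22×10^-8 T.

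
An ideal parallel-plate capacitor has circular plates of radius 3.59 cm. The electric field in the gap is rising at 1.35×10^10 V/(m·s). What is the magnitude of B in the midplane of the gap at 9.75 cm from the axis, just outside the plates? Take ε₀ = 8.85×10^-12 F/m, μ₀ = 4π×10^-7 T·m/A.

9.92×10^-10 T

Through the whole plate area (πR² = 4.049×10^-3 m²), I_d = ε₀ πR² dE/dt = 4.838×10^-4 A.
With r > R the enclosed displacement current is the full I_d; B = μ₀ I_d / (2πr) = 9.92×10^-10 T.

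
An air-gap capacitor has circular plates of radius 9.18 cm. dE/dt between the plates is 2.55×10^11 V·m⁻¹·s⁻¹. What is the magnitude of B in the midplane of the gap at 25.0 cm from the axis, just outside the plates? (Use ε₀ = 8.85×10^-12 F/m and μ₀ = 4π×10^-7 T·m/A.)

I_d = ε₀ dΦ_E/dt = ε₀ πR² (dE/dt) = (8.85×10^-12)(0.02647)(2.55×10^11) = 0.05974 A through the full plate area.
Outside the plates the loop encloses all of I_d, so B·2πr = μ₀ I_d and B = 4.78×10^-8 T.

4.78×10^-8 T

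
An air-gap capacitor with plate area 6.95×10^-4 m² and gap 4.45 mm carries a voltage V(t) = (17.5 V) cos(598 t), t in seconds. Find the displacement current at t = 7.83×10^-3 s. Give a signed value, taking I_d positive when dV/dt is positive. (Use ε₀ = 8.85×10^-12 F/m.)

1.45×10^-8 A

dE/dt = (V₀ω/d)·−sin(ωt) with ωt = 4.68234 rad: (17.5)(598)(0.9995)/(4.45×10^-3) = 2.351×10^6 V/(m·s).
I_d = ε₀ A dE/dt = (8.85×10^-12)(6.95×10^-4)(2.351×10^6) = 1.45×10^-8 A.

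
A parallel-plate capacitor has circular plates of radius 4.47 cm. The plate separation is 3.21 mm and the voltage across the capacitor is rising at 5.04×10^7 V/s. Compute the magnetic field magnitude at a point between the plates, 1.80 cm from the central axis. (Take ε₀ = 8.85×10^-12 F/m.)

dE/dt = (dV/dt)/d = 1.570×10^10 V/(m·s); I_d = ε₀(πR²)(dE/dt) = (8.85×10^-12)(6.277×10^-3)(1.570×10^10) = 8.722×10^-4 A.
For r < R the Ampère–Maxwell law gives B(2πr) = μ₀ I_d (r²/R²), so B = μ₀ I_d r/(2πR²) = (4π×10^-7)(8.722×10^-4)(0.0180)/(2π·0.0447²) = 1.57×10^-9 T.

1.57×10^-9 T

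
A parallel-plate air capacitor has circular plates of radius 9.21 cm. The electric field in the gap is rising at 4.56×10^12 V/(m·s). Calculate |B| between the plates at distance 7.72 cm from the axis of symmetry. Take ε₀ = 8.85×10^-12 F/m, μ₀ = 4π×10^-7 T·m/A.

Through the whole plate area (πR² = 0.02665 m²), I_d = ε₀ πR² dE/dt = 1.075 A.
An Ampèrian loop of radius r encloses a fraction (r/R)² of I_d. Then B·2πr = μ₀ I_d (r/R)², giving B = μ₀ I_d r/(2πR²) = 1.96×10^-6 T.

1.96×10^-6 T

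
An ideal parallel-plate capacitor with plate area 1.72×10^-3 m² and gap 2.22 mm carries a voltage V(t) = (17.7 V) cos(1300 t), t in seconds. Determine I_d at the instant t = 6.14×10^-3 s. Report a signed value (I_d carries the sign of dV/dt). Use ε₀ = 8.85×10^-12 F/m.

-1.56×10^-7 A

dV/dt = (17.7)(1300)·−sin(7.982) = -2.282×10^4 V/s.
I_d = C dV/dt with C = ε₀A/d = (8.85×10^-12)(1.72×10^-3)/(2.22×10^-3) = 6.857×10^-12 F, so I_d = (6.857×10^-12)(-2.282×10^4) = -1.56×10^-7 A.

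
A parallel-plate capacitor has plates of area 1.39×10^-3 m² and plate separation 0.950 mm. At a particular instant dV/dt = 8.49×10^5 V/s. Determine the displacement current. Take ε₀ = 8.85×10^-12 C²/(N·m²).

1.10×10^-5 A

The field between the plates is E = V/d, so dE/dt = (8.49×10^5)/(9.50×10^-4 m) = 8.937×10^8 V/(m·s).
I_d = ε₀ A (dE/dt) = (8.85×10^-12)(1.39×10^-3)(8.937×10^8) = 1.10×10^-5 A.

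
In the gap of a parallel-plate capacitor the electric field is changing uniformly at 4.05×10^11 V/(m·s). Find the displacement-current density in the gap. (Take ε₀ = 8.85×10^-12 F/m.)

J_d = ε₀ dE/dt = (8.85×10^-12)(4.05×10^11) = 3.58 A/m².

3.58 A/m²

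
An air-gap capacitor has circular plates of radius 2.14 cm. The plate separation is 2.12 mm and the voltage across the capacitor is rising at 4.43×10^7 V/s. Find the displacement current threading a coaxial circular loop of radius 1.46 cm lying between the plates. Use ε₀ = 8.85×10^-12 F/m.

dE/dt = (dV/dt)/d = 2.090×10^10 V/(m·s); I_d = ε₀(πR²)(dE/dt) = (8.85×10^-12)(1.439×10^-3)(2.090×10^10) = 2.662×10^-4 A.
The field is uniform, so I_d,enc = I_d (r/R)² = (2.662×10^-4)(1.46/2.14)² = 1.24×10^-4 A.

1.24×10^-4 A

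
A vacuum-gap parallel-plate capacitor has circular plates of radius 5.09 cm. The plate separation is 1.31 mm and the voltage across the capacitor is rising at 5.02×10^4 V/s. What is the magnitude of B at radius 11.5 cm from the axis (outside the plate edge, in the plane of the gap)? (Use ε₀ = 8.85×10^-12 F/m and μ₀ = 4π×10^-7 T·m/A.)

4.80×10^-12 T

I_d = C dV/dt with C = ε₀πR²/d = 5.498×10^-11 F, so I_d = (5.498×10^-11)(5.02×10^4) = 2.760×10^-6 A.
With r > R the enclosed displacement current is the full I_d; B = μ₀ I_d / (2πr) = 4.80×10^-12 T.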